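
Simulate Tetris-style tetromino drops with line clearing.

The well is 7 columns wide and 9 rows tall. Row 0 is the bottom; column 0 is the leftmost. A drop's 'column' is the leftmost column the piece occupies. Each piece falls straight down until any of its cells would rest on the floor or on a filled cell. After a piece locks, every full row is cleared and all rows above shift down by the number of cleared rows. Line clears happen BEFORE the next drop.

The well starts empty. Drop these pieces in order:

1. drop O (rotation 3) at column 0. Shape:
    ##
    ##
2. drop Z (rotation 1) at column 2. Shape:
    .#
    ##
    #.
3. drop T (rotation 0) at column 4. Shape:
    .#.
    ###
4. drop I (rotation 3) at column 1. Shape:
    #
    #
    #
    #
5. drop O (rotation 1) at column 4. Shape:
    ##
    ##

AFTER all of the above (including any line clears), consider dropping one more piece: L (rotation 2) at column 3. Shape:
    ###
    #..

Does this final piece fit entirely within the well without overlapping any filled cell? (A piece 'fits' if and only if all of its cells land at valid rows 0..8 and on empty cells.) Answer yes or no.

Drop 1: O rot3 at col 0 lands with bottom-row=0; cleared 0 line(s) (total 0); column heights now [2 2 0 0 0 0 0], max=2
Drop 2: Z rot1 at col 2 lands with bottom-row=0; cleared 0 line(s) (total 0); column heights now [2 2 2 3 0 0 0], max=3
Drop 3: T rot0 at col 4 lands with bottom-row=0; cleared 0 line(s) (total 0); column heights now [2 2 2 3 1 2 1], max=3
Drop 4: I rot3 at col 1 lands with bottom-row=2; cleared 0 line(s) (total 0); column heights now [2 6 2 3 1 2 1], max=6
Drop 5: O rot1 at col 4 lands with bottom-row=2; cleared 0 line(s) (total 0); column heights now [2 6 2 3 4 4 1], max=6
Test piece L rot2 at col 3 (width 3): heights before test = [2 6 2 3 4 4 1]; fits = True

Answer: yes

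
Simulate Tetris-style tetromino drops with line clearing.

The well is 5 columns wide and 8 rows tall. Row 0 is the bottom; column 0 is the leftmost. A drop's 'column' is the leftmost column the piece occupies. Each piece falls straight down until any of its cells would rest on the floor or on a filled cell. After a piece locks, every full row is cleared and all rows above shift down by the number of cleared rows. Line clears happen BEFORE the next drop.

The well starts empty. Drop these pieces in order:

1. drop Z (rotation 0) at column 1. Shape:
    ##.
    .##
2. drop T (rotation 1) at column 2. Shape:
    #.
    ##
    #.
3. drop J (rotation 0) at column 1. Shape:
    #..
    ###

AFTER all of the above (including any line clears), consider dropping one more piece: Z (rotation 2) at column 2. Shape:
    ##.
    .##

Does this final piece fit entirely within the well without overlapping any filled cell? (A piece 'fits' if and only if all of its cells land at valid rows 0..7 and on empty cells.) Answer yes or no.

Drop 1: Z rot0 at col 1 lands with bottom-row=0; cleared 0 line(s) (total 0); column heights now [0 2 2 1 0], max=2
Drop 2: T rot1 at col 2 lands with bottom-row=2; cleared 0 line(s) (total 0); column heights now [0 2 5 4 0], max=5
Drop 3: J rot0 at col 1 lands with bottom-row=5; cleared 0 line(s) (total 0); column heights now [0 7 6 6 0], max=7
Test piece Z rot2 at col 2 (width 3): heights before test = [0 7 6 6 0]; fits = True

Answer: yes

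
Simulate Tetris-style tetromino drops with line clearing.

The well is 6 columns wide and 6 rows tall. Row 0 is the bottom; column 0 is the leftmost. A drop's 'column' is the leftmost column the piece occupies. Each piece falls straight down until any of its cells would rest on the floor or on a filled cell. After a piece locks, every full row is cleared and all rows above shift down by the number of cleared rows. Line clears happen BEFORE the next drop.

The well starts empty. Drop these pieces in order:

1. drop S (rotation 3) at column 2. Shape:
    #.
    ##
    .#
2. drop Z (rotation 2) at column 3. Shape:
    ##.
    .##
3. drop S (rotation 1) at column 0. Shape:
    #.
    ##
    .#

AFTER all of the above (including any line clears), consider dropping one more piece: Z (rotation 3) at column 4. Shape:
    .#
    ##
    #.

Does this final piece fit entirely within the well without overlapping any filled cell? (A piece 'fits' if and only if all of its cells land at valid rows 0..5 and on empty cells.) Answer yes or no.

Answer: yes

Derivation:
Drop 1: S rot3 at col 2 lands with bottom-row=0; cleared 0 line(s) (total 0); column heights now [0 0 3 2 0 0], max=3
Drop 2: Z rot2 at col 3 lands with bottom-row=1; cleared 0 line(s) (total 0); column heights now [0 0 3 3 3 2], max=3
Drop 3: S rot1 at col 0 lands with bottom-row=0; cleared 1 line(s) (total 1); column heights now [2 1 2 2 2 0], max=2
Test piece Z rot3 at col 4 (width 2): heights before test = [2 1 2 2 2 0]; fits = True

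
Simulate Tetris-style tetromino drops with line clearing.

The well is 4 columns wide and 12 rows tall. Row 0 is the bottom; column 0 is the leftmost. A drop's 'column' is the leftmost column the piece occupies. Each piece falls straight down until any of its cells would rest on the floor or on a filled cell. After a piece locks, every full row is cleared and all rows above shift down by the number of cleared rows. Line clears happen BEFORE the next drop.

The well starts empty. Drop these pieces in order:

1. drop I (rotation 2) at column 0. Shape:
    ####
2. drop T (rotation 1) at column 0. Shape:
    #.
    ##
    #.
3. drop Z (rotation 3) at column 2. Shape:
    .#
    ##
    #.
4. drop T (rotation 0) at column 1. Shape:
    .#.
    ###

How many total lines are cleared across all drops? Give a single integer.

Drop 1: I rot2 at col 0 lands with bottom-row=0; cleared 1 line(s) (total 1); column heights now [0 0 0 0], max=0
Drop 2: T rot1 at col 0 lands with bottom-row=0; cleared 0 line(s) (total 1); column heights now [3 2 0 0], max=3
Drop 3: Z rot3 at col 2 lands with bottom-row=0; cleared 1 line(s) (total 2); column heights now [2 0 1 2], max=2
Drop 4: T rot0 at col 1 lands with bottom-row=2; cleared 0 line(s) (total 2); column heights now [2 3 4 3], max=4

Answer: 2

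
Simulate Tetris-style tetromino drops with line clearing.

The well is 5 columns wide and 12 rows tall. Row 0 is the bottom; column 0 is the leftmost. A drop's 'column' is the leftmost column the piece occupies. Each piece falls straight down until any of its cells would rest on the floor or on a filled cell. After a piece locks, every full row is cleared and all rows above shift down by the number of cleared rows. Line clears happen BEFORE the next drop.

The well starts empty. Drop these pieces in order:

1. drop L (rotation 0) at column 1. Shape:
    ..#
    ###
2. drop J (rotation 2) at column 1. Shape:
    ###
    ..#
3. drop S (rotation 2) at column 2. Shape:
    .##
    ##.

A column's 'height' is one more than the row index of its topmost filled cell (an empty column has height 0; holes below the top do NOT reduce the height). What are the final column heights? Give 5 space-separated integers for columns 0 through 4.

Answer: 0 4 5 6 6

Derivation:
Drop 1: L rot0 at col 1 lands with bottom-row=0; cleared 0 line(s) (total 0); column heights now [0 1 1 2 0], max=2
Drop 2: J rot2 at col 1 lands with bottom-row=2; cleared 0 line(s) (total 0); column heights now [0 4 4 4 0], max=4
Drop 3: S rot2 at col 2 lands with bottom-row=4; cleared 0 line(s) (total 0); column heights now [0 4 5 6 6], max=6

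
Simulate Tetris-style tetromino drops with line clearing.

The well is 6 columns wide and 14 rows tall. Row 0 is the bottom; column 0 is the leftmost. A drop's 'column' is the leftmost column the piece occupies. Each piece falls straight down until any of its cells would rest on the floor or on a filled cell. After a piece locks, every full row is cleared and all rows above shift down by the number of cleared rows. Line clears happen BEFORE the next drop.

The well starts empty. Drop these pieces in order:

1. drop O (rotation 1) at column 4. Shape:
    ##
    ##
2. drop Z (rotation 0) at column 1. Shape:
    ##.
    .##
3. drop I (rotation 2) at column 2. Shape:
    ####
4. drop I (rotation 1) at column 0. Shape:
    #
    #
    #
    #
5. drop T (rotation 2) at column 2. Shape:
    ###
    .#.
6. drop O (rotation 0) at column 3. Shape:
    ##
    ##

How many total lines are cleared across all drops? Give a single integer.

Answer: 0

Derivation:
Drop 1: O rot1 at col 4 lands with bottom-row=0; cleared 0 line(s) (total 0); column heights now [0 0 0 0 2 2], max=2
Drop 2: Z rot0 at col 1 lands with bottom-row=0; cleared 0 line(s) (total 0); column heights now [0 2 2 1 2 2], max=2
Drop 3: I rot2 at col 2 lands with bottom-row=2; cleared 0 line(s) (total 0); column heights now [0 2 3 3 3 3], max=3
Drop 4: I rot1 at col 0 lands with bottom-row=0; cleared 0 line(s) (total 0); column heights now [4 2 3 3 3 3], max=4
Drop 5: T rot2 at col 2 lands with bottom-row=3; cleared 0 line(s) (total 0); column heights now [4 2 5 5 5 3], max=5
Drop 6: O rot0 at col 3 lands with bottom-row=5; cleared 0 line(s) (total 0); column heights now [4 2 5 7 7 3], max=7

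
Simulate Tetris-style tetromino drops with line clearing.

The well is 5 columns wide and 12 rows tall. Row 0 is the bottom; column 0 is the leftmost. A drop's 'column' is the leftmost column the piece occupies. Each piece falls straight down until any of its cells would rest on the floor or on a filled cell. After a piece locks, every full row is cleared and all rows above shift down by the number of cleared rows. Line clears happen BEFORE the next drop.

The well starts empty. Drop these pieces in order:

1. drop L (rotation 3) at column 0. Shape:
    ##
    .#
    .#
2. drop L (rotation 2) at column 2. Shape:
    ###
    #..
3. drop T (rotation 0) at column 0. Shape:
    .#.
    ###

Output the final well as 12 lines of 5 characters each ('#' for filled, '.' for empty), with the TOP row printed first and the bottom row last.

Answer: .....
.....
.....
.....
.....
.....
.....
.#...
###..
##...
.####
.##..

Derivation:
Drop 1: L rot3 at col 0 lands with bottom-row=0; cleared 0 line(s) (total 0); column heights now [3 3 0 0 0], max=3
Drop 2: L rot2 at col 2 lands with bottom-row=0; cleared 0 line(s) (total 0); column heights now [3 3 2 2 2], max=3
Drop 3: T rot0 at col 0 lands with bottom-row=3; cleared 0 line(s) (total 0); column heights now [4 5 4 2 2], max=5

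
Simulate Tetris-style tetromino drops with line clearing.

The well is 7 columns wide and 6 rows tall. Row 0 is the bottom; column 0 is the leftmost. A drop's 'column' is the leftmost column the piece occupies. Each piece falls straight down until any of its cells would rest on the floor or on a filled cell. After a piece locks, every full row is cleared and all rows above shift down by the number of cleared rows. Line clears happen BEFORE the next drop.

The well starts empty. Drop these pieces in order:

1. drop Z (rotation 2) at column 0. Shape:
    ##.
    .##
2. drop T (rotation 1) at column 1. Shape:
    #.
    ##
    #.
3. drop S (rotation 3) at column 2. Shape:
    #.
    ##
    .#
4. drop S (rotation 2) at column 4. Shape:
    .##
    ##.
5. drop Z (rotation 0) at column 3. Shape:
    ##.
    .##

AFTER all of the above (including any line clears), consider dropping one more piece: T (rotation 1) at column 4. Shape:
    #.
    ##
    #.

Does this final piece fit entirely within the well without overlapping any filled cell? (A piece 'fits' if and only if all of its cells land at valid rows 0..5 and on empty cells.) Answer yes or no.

Drop 1: Z rot2 at col 0 lands with bottom-row=0; cleared 0 line(s) (total 0); column heights now [2 2 1 0 0 0 0], max=2
Drop 2: T rot1 at col 1 lands with bottom-row=2; cleared 0 line(s) (total 0); column heights now [2 5 4 0 0 0 0], max=5
Drop 3: S rot3 at col 2 lands with bottom-row=3; cleared 0 line(s) (total 0); column heights now [2 5 6 5 0 0 0], max=6
Drop 4: S rot2 at col 4 lands with bottom-row=0; cleared 0 line(s) (total 0); column heights now [2 5 6 5 1 2 2], max=6
Drop 5: Z rot0 at col 3 lands with bottom-row=4; cleared 0 line(s) (total 0); column heights now [2 5 6 6 6 5 2], max=6
Test piece T rot1 at col 4 (width 2): heights before test = [2 5 6 6 6 5 2]; fits = False

Answer: no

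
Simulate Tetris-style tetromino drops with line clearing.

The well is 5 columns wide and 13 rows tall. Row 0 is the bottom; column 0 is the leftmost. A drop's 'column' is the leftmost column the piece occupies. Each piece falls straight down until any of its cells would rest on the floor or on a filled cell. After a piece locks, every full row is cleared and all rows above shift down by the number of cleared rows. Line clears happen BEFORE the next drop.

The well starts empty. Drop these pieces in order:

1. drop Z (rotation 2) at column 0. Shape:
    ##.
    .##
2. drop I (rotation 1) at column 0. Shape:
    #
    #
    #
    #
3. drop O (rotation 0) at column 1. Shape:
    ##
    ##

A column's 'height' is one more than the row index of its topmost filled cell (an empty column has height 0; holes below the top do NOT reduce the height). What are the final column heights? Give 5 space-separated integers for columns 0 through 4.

Answer: 6 4 4 0 0

Derivation:
Drop 1: Z rot2 at col 0 lands with bottom-row=0; cleared 0 line(s) (total 0); column heights now [2 2 1 0 0], max=2
Drop 2: I rot1 at col 0 lands with bottom-row=2; cleared 0 line(s) (total 0); column heights now [6 2 1 0 0], max=6
Drop 3: O rot0 at col 1 lands with bottom-row=2; cleared 0 line(s) (total 0); column heights now [6 4 4 0 0], max=6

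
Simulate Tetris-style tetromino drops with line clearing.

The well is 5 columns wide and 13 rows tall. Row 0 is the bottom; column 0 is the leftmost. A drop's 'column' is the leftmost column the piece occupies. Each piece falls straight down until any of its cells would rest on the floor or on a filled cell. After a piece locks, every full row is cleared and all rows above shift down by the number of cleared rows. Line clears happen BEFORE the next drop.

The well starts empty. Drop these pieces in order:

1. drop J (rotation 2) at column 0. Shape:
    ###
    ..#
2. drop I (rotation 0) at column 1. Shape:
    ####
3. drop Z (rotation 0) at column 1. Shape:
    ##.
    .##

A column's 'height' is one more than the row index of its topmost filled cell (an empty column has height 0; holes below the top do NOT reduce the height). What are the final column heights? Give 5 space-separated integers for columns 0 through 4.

Answer: 2 5 5 4 3

Derivation:
Drop 1: J rot2 at col 0 lands with bottom-row=0; cleared 0 line(s) (total 0); column heights now [2 2 2 0 0], max=2
Drop 2: I rot0 at col 1 lands with bottom-row=2; cleared 0 line(s) (total 0); column heights now [2 3 3 3 3], max=3
Drop 3: Z rot0 at col 1 lands with bottom-row=3; cleared 0 line(s) (total 0); column heights now [2 5 5 4 3], max=5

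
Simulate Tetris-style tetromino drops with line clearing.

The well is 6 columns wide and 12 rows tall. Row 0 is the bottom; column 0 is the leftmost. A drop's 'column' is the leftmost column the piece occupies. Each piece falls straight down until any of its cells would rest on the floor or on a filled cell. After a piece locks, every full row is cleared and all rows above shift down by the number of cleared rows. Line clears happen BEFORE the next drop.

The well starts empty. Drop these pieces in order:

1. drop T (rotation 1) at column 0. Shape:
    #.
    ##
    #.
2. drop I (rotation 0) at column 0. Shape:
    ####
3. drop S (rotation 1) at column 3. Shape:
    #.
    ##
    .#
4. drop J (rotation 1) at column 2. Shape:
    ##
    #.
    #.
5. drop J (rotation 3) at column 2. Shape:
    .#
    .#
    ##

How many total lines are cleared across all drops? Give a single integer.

Drop 1: T rot1 at col 0 lands with bottom-row=0; cleared 0 line(s) (total 0); column heights now [3 2 0 0 0 0], max=3
Drop 2: I rot0 at col 0 lands with bottom-row=3; cleared 0 line(s) (total 0); column heights now [4 4 4 4 0 0], max=4
Drop 3: S rot1 at col 3 lands with bottom-row=3; cleared 0 line(s) (total 0); column heights now [4 4 4 6 5 0], max=6
Drop 4: J rot1 at col 2 lands with bottom-row=4; cleared 0 line(s) (total 0); column heights now [4 4 7 7 5 0], max=7
Drop 5: J rot3 at col 2 lands with bottom-row=7; cleared 0 line(s) (total 0); column heights now [4 4 8 10 5 0], max=10

Answer: 0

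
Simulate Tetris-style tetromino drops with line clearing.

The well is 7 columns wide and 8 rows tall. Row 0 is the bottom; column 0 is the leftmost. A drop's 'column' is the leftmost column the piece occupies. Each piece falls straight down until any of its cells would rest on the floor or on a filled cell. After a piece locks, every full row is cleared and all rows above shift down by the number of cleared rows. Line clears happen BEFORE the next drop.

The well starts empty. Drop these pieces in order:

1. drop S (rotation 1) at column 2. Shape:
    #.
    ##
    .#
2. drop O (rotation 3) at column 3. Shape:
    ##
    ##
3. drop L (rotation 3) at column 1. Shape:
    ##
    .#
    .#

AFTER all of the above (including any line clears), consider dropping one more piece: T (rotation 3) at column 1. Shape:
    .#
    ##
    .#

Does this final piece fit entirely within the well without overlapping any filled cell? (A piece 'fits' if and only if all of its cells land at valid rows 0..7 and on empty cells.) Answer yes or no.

Answer: no

Derivation:
Drop 1: S rot1 at col 2 lands with bottom-row=0; cleared 0 line(s) (total 0); column heights now [0 0 3 2 0 0 0], max=3
Drop 2: O rot3 at col 3 lands with bottom-row=2; cleared 0 line(s) (total 0); column heights now [0 0 3 4 4 0 0], max=4
Drop 3: L rot3 at col 1 lands with bottom-row=3; cleared 0 line(s) (total 0); column heights now [0 6 6 4 4 0 0], max=6
Test piece T rot3 at col 1 (width 2): heights before test = [0 6 6 4 4 0 0]; fits = False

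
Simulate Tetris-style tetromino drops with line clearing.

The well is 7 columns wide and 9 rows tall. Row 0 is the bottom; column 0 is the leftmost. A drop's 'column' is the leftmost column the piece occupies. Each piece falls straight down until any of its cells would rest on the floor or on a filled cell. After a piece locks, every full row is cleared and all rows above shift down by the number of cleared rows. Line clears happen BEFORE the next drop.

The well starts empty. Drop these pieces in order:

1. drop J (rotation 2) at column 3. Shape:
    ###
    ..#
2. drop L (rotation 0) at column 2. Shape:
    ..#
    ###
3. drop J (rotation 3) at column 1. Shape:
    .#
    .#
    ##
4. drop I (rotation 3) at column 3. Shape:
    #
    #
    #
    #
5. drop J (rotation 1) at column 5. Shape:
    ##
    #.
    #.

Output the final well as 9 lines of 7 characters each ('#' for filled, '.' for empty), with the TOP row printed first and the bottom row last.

Drop 1: J rot2 at col 3 lands with bottom-row=0; cleared 0 line(s) (total 0); column heights now [0 0 0 2 2 2 0], max=2
Drop 2: L rot0 at col 2 lands with bottom-row=2; cleared 0 line(s) (total 0); column heights now [0 0 3 3 4 2 0], max=4
Drop 3: J rot3 at col 1 lands with bottom-row=3; cleared 0 line(s) (total 0); column heights now [0 4 6 3 4 2 0], max=6
Drop 4: I rot3 at col 3 lands with bottom-row=3; cleared 0 line(s) (total 0); column heights now [0 4 6 7 4 2 0], max=7
Drop 5: J rot1 at col 5 lands with bottom-row=2; cleared 0 line(s) (total 0); column heights now [0 4 6 7 4 5 5], max=7

Answer: .......
.......
...#...
..##...
..##.##
.#####.
..####.
...###.
.....#.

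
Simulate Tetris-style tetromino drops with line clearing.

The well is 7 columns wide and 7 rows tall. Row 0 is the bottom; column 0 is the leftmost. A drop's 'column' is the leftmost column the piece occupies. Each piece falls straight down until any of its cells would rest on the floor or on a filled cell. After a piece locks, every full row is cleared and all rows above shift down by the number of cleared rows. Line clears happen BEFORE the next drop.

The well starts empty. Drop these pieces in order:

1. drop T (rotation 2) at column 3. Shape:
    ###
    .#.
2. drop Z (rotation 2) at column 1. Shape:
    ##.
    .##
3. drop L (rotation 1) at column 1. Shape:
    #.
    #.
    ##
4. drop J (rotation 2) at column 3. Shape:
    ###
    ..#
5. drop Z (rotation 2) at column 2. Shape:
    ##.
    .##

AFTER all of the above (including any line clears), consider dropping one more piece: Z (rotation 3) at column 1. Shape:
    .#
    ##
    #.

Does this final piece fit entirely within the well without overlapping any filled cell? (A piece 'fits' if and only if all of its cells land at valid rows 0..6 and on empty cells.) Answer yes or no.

Drop 1: T rot2 at col 3 lands with bottom-row=0; cleared 0 line(s) (total 0); column heights now [0 0 0 2 2 2 0], max=2
Drop 2: Z rot2 at col 1 lands with bottom-row=2; cleared 0 line(s) (total 0); column heights now [0 4 4 3 2 2 0], max=4
Drop 3: L rot1 at col 1 lands with bottom-row=4; cleared 0 line(s) (total 0); column heights now [0 7 5 3 2 2 0], max=7
Drop 4: J rot2 at col 3 lands with bottom-row=2; cleared 0 line(s) (total 0); column heights now [0 7 5 4 4 4 0], max=7
Drop 5: Z rot2 at col 2 lands with bottom-row=4; cleared 0 line(s) (total 0); column heights now [0 7 6 6 5 4 0], max=7
Test piece Z rot3 at col 1 (width 2): heights before test = [0 7 6 6 5 4 0]; fits = False

Answer: no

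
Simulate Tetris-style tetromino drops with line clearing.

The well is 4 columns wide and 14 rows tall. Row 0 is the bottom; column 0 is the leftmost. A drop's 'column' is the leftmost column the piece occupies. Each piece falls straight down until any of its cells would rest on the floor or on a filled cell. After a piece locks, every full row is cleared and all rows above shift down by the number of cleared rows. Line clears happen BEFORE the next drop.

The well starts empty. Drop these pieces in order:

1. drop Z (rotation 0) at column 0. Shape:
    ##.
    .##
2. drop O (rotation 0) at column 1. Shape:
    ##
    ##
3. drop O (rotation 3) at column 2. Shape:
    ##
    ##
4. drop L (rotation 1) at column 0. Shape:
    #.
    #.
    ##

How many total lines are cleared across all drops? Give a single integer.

Drop 1: Z rot0 at col 0 lands with bottom-row=0; cleared 0 line(s) (total 0); column heights now [2 2 1 0], max=2
Drop 2: O rot0 at col 1 lands with bottom-row=2; cleared 0 line(s) (total 0); column heights now [2 4 4 0], max=4
Drop 3: O rot3 at col 2 lands with bottom-row=4; cleared 0 line(s) (total 0); column heights now [2 4 6 6], max=6
Drop 4: L rot1 at col 0 lands with bottom-row=4; cleared 1 line(s) (total 1); column heights now [6 4 5 5], max=6

Answer: 1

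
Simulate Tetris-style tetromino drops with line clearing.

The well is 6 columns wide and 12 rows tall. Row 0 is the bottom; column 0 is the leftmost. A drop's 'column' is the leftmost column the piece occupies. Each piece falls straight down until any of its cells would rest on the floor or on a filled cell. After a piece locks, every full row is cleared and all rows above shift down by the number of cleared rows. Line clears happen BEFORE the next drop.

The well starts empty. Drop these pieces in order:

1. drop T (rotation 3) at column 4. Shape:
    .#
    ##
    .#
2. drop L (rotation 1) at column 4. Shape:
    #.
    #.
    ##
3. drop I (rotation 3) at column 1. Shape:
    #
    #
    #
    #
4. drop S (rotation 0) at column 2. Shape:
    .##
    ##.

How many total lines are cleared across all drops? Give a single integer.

Drop 1: T rot3 at col 4 lands with bottom-row=0; cleared 0 line(s) (total 0); column heights now [0 0 0 0 2 3], max=3
Drop 2: L rot1 at col 4 lands with bottom-row=3; cleared 0 line(s) (total 0); column heights now [0 0 0 0 6 4], max=6
Drop 3: I rot3 at col 1 lands with bottom-row=0; cleared 0 line(s) (total 0); column heights now [0 4 0 0 6 4], max=6
Drop 4: S rot0 at col 2 lands with bottom-row=5; cleared 0 line(s) (total 0); column heights now [0 4 6 7 7 4], max=7

Answer: 0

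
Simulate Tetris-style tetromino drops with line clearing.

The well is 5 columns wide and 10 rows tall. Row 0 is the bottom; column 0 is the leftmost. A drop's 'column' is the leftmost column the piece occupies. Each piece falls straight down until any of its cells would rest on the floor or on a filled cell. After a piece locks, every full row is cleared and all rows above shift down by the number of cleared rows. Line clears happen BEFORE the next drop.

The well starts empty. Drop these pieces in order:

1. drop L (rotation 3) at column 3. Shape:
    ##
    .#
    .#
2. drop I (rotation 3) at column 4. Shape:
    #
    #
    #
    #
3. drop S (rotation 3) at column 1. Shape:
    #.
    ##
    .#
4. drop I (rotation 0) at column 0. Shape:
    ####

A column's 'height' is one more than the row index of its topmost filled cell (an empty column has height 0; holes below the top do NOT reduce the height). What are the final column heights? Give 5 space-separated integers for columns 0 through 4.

Answer: 0 3 2 3 6

Derivation:
Drop 1: L rot3 at col 3 lands with bottom-row=0; cleared 0 line(s) (total 0); column heights now [0 0 0 3 3], max=3
Drop 2: I rot3 at col 4 lands with bottom-row=3; cleared 0 line(s) (total 0); column heights now [0 0 0 3 7], max=7
Drop 3: S rot3 at col 1 lands with bottom-row=0; cleared 0 line(s) (total 0); column heights now [0 3 2 3 7], max=7
Drop 4: I rot0 at col 0 lands with bottom-row=3; cleared 1 line(s) (total 1); column heights now [0 3 2 3 6], max=6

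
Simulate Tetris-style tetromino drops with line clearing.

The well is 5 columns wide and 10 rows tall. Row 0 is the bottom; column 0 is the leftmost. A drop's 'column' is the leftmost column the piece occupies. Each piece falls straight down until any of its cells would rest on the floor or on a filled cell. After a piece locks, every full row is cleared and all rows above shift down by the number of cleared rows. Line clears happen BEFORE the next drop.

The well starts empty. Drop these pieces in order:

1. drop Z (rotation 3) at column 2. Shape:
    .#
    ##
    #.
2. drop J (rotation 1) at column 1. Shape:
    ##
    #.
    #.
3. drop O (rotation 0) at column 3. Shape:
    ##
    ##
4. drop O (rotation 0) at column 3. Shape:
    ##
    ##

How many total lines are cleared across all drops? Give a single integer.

Drop 1: Z rot3 at col 2 lands with bottom-row=0; cleared 0 line(s) (total 0); column heights now [0 0 2 3 0], max=3
Drop 2: J rot1 at col 1 lands with bottom-row=0; cleared 0 line(s) (total 0); column heights now [0 3 3 3 0], max=3
Drop 3: O rot0 at col 3 lands with bottom-row=3; cleared 0 line(s) (total 0); column heights now [0 3 3 5 5], max=5
Drop 4: O rot0 at col 3 lands with bottom-row=5; cleared 0 line(s) (total 0); column heights now [0 3 3 7 7], max=7

Answer: 0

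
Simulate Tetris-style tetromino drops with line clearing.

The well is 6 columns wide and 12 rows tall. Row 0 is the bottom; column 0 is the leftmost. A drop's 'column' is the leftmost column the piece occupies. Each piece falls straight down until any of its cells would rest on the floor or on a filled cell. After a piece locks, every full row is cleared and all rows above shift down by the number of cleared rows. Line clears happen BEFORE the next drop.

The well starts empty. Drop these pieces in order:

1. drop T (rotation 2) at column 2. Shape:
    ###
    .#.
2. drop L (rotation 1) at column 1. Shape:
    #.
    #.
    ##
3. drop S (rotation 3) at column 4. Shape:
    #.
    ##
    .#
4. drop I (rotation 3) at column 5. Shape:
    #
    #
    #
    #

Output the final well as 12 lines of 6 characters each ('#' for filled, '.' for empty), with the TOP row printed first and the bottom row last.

Drop 1: T rot2 at col 2 lands with bottom-row=0; cleared 0 line(s) (total 0); column heights now [0 0 2 2 2 0], max=2
Drop 2: L rot1 at col 1 lands with bottom-row=2; cleared 0 line(s) (total 0); column heights now [0 5 3 2 2 0], max=5
Drop 3: S rot3 at col 4 lands with bottom-row=1; cleared 0 line(s) (total 0); column heights now [0 5 3 2 4 3], max=5
Drop 4: I rot3 at col 5 lands with bottom-row=3; cleared 0 line(s) (total 0); column heights now [0 5 3 2 4 7], max=7

Answer: ......
......
......
......
......
.....#
.....#
.#...#
.#..##
.##.##
..####
...#..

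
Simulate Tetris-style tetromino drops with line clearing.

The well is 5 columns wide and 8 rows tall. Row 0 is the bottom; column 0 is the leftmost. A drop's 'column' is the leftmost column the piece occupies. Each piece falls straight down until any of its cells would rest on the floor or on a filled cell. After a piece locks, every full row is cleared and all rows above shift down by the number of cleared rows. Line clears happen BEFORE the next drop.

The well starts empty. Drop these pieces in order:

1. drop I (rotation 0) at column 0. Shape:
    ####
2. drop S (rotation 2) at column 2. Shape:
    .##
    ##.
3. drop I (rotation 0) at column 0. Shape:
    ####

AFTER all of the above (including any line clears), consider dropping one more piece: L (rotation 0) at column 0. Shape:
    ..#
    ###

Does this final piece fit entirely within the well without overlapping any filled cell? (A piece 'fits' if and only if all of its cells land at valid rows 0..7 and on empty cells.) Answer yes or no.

Answer: yes

Derivation:
Drop 1: I rot0 at col 0 lands with bottom-row=0; cleared 0 line(s) (total 0); column heights now [1 1 1 1 0], max=1
Drop 2: S rot2 at col 2 lands with bottom-row=1; cleared 0 line(s) (total 0); column heights now [1 1 2 3 3], max=3
Drop 3: I rot0 at col 0 lands with bottom-row=3; cleared 0 line(s) (total 0); column heights now [4 4 4 4 3], max=4
Test piece L rot0 at col 0 (width 3): heights before test = [4 4 4 4 3]; fits = True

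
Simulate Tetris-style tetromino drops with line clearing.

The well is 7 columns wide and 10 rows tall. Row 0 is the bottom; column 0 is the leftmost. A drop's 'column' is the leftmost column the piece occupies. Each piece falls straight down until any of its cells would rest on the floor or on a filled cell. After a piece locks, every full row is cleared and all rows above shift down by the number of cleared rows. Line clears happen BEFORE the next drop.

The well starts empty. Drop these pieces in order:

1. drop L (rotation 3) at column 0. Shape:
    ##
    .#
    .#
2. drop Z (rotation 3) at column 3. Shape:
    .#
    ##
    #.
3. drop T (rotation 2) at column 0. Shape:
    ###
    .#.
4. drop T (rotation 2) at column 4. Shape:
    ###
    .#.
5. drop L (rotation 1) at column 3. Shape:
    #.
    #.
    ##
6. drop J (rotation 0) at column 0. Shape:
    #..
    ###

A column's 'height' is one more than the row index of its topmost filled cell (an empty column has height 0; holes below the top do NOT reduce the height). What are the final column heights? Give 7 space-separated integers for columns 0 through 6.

Drop 1: L rot3 at col 0 lands with bottom-row=0; cleared 0 line(s) (total 0); column heights now [3 3 0 0 0 0 0], max=3
Drop 2: Z rot3 at col 3 lands with bottom-row=0; cleared 0 line(s) (total 0); column heights now [3 3 0 2 3 0 0], max=3
Drop 3: T rot2 at col 0 lands with bottom-row=3; cleared 0 line(s) (total 0); column heights now [5 5 5 2 3 0 0], max=5
Drop 4: T rot2 at col 4 lands with bottom-row=2; cleared 0 line(s) (total 0); column heights now [5 5 5 2 4 4 4], max=5
Drop 5: L rot1 at col 3 lands with bottom-row=4; cleared 0 line(s) (total 0); column heights now [5 5 5 7 5 4 4], max=7
Drop 6: J rot0 at col 0 lands with bottom-row=5; cleared 0 line(s) (total 0); column heights now [7 6 6 7 5 4 4], max=7

Answer: 7 6 6 7 5 4 4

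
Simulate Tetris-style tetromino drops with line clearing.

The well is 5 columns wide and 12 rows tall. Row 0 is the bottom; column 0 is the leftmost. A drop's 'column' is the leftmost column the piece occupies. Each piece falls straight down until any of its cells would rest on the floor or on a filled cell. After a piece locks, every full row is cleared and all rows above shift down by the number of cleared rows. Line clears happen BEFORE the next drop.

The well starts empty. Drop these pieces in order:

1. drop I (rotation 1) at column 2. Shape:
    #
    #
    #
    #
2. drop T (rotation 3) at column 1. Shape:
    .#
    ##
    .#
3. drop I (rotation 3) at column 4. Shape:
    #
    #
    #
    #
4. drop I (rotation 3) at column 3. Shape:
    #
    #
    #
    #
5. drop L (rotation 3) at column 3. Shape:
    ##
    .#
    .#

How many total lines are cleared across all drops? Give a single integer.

Drop 1: I rot1 at col 2 lands with bottom-row=0; cleared 0 line(s) (total 0); column heights now [0 0 4 0 0], max=4
Drop 2: T rot3 at col 1 lands with bottom-row=4; cleared 0 line(s) (total 0); column heights now [0 6 7 0 0], max=7
Drop 3: I rot3 at col 4 lands with bottom-row=0; cleared 0 line(s) (total 0); column heights now [0 6 7 0 4], max=7
Drop 4: I rot3 at col 3 lands with bottom-row=0; cleared 0 line(s) (total 0); column heights now [0 6 7 4 4], max=7
Drop 5: L rot3 at col 3 lands with bottom-row=4; cleared 0 line(s) (total 0); column heights now [0 6 7 7 7], max=7

Answer: 0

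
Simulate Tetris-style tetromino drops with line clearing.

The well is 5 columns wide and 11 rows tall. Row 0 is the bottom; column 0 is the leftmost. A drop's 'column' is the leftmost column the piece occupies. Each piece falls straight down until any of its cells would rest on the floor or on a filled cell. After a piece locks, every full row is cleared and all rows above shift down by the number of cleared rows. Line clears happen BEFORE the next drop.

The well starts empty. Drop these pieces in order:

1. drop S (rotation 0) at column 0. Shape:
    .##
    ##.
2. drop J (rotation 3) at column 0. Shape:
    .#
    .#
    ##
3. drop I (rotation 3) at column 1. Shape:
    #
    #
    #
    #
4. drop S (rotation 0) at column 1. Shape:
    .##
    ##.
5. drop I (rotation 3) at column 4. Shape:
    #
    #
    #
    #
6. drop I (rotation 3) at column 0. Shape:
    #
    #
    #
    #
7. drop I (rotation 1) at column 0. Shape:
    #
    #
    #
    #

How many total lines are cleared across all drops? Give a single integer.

Drop 1: S rot0 at col 0 lands with bottom-row=0; cleared 0 line(s) (total 0); column heights now [1 2 2 0 0], max=2
Drop 2: J rot3 at col 0 lands with bottom-row=2; cleared 0 line(s) (total 0); column heights now [3 5 2 0 0], max=5
Drop 3: I rot3 at col 1 lands with bottom-row=5; cleared 0 line(s) (total 0); column heights now [3 9 2 0 0], max=9
Drop 4: S rot0 at col 1 lands with bottom-row=9; cleared 0 line(s) (total 0); column heights now [3 10 11 11 0], max=11
Drop 5: I rot3 at col 4 lands with bottom-row=0; cleared 0 line(s) (total 0); column heights now [3 10 11 11 4], max=11
Drop 6: I rot3 at col 0 lands with bottom-row=3; cleared 0 line(s) (total 0); column heights now [7 10 11 11 4], max=11
Drop 7: I rot1 at col 0 lands with bottom-row=7; cleared 0 line(s) (total 0); column heights now [11 10 11 11 4], max=11

Answer: 0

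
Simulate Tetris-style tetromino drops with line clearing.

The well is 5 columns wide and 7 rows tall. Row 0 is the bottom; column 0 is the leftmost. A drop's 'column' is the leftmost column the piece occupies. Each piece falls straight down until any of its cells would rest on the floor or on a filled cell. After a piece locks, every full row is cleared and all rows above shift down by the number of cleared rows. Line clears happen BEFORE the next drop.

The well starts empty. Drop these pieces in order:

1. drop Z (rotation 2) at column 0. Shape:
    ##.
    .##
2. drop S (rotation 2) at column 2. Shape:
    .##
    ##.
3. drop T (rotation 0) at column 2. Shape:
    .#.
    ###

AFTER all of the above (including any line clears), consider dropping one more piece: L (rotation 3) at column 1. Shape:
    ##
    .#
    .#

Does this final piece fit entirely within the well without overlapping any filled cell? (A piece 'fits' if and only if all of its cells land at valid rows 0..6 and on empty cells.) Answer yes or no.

Drop 1: Z rot2 at col 0 lands with bottom-row=0; cleared 0 line(s) (total 0); column heights now [2 2 1 0 0], max=2
Drop 2: S rot2 at col 2 lands with bottom-row=1; cleared 0 line(s) (total 0); column heights now [2 2 2 3 3], max=3
Drop 3: T rot0 at col 2 lands with bottom-row=3; cleared 0 line(s) (total 0); column heights now [2 2 4 5 4], max=5
Test piece L rot3 at col 1 (width 2): heights before test = [2 2 4 5 4]; fits = True

Answer: yes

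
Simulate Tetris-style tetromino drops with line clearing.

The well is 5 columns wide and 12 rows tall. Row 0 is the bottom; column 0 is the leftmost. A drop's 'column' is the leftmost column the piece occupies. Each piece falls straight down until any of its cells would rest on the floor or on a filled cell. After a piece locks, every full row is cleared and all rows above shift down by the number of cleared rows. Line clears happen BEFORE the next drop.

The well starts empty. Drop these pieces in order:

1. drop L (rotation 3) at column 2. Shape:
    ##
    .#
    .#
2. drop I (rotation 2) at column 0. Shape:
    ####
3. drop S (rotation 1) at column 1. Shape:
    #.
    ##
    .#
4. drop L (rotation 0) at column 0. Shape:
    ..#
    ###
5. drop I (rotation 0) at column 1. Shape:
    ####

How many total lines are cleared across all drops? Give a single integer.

Answer: 0

Derivation:
Drop 1: L rot3 at col 2 lands with bottom-row=0; cleared 0 line(s) (total 0); column heights now [0 0 3 3 0], max=3
Drop 2: I rot2 at col 0 lands with bottom-row=3; cleared 0 line(s) (total 0); column heights now [4 4 4 4 0], max=4
Drop 3: S rot1 at col 1 lands with bottom-row=4; cleared 0 line(s) (total 0); column heights now [4 7 6 4 0], max=7
Drop 4: L rot0 at col 0 lands with bottom-row=7; cleared 0 line(s) (total 0); column heights now [8 8 9 4 0], max=9
Drop 5: I rot0 at col 1 lands with bottom-row=9; cleared 0 line(s) (total 0); column heights now [8 10 10 10 10], max=10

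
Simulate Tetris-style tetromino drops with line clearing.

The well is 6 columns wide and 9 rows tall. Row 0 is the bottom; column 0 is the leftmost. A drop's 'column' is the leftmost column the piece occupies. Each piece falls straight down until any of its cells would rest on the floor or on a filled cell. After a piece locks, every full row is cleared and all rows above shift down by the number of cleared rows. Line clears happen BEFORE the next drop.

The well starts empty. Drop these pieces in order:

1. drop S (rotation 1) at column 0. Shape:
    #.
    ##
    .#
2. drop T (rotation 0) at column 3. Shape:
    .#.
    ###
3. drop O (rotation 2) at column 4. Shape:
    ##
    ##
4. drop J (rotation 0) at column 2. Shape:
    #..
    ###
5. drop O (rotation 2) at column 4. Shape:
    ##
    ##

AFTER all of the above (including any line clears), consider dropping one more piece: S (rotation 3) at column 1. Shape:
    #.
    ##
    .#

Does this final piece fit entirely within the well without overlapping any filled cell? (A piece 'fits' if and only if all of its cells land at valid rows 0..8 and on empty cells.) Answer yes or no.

Drop 1: S rot1 at col 0 lands with bottom-row=0; cleared 0 line(s) (total 0); column heights now [3 2 0 0 0 0], max=3
Drop 2: T rot0 at col 3 lands with bottom-row=0; cleared 0 line(s) (total 0); column heights now [3 2 0 1 2 1], max=3
Drop 3: O rot2 at col 4 lands with bottom-row=2; cleared 0 line(s) (total 0); column heights now [3 2 0 1 4 4], max=4
Drop 4: J rot0 at col 2 lands with bottom-row=4; cleared 0 line(s) (total 0); column heights now [3 2 6 5 5 4], max=6
Drop 5: O rot2 at col 4 lands with bottom-row=5; cleared 0 line(s) (total 0); column heights now [3 2 6 5 7 7], max=7
Test piece S rot3 at col 1 (width 2): heights before test = [3 2 6 5 7 7]; fits = True

Answer: yes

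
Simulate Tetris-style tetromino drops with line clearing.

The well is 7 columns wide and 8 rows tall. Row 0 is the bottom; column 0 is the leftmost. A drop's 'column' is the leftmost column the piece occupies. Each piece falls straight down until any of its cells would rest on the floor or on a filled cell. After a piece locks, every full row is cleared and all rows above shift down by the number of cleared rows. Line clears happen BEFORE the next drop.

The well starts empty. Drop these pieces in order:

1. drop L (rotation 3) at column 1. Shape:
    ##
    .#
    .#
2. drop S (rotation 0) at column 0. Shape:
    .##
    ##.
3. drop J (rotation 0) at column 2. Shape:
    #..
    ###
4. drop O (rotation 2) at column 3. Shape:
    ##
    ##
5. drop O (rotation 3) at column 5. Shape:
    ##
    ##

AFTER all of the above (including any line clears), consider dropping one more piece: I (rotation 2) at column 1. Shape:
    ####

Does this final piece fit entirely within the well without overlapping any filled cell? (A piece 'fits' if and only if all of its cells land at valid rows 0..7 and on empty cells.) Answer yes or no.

Answer: no

Derivation:
Drop 1: L rot3 at col 1 lands with bottom-row=0; cleared 0 line(s) (total 0); column heights now [0 3 3 0 0 0 0], max=3
Drop 2: S rot0 at col 0 lands with bottom-row=3; cleared 0 line(s) (total 0); column heights now [4 5 5 0 0 0 0], max=5
Drop 3: J rot0 at col 2 lands with bottom-row=5; cleared 0 line(s) (total 0); column heights now [4 5 7 6 6 0 0], max=7
Drop 4: O rot2 at col 3 lands with bottom-row=6; cleared 0 line(s) (total 0); column heights now [4 5 7 8 8 0 0], max=8
Drop 5: O rot3 at col 5 lands with bottom-row=0; cleared 0 line(s) (total 0); column heights now [4 5 7 8 8 2 2], max=8
Test piece I rot2 at col 1 (width 4): heights before test = [4 5 7 8 8 2 2]; fits = False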